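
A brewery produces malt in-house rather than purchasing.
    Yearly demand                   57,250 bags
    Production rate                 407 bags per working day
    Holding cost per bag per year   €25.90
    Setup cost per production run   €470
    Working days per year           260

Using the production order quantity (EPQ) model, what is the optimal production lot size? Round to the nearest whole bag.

d = 57,250/260 = 220.1923 bags/day;  effective holding cost H(1 − d/p) = 25.9·(1 − 220.1923/407) = 11.88776
Q* = √(2DS / H_eff) = √(2·57,250·470 / 11.88776) ≈ 2,127.66

2,128 bags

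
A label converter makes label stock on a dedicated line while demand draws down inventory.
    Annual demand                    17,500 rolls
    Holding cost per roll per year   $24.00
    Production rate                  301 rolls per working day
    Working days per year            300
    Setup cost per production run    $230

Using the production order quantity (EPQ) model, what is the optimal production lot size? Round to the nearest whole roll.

645 rolls

d = 17,500/300 = 58.3333 rolls/day;  effective holding cost H(1 − d/p) = 24·(1 − 58.3333/301) = 19.34884
Q* = √(2DS / H_eff) = √(2·17,500·230 / 19.34884) ≈ 645.02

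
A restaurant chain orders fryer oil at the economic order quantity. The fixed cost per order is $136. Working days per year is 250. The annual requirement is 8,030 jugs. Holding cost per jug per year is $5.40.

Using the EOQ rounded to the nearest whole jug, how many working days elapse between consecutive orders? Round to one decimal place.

19.8 days

Optimal lot size Q* = (2 × 8,030 × $136 / $5.4)^½ ≈ 635.98 → Q = 636 jugs
Cycle time = (working days × Q)/D = (250 × 636) / 8,030 = 19.801 days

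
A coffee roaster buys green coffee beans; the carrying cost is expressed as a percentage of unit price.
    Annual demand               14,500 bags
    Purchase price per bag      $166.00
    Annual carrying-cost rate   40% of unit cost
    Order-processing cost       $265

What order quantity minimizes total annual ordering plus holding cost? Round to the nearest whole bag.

340 bags

Holding cost per bag per year: H = 40% × $166 = $66.4000
2DS/H = 2·14,500·265/66.4 = 115,737.95
EOQ = √115,737.95 ≈ 340.20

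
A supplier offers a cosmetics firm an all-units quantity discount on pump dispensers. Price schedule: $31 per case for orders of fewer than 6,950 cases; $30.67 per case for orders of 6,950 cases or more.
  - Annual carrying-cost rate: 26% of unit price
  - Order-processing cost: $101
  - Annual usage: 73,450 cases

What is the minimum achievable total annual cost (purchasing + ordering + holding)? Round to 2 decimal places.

H₁ = 26%×$31 = $8.0600;  H₂ = 26%×$30.67 = $7.9742
EOQ₁ = √(2×73,450×101/8.0600) = 1,356.76  (< 6,950, feasible at tier 1)
EOQ₂ = √(2×73,450×101/7.9742) = 1,364.04  (< 6,950 → use Q = 6,950 at tier-2 price)
TC(tier 1 (EOQ₁), Q≈1,356.8) = $2,287,885.51
TC(tier 2, Q≈6,950.0) = $2,281,489.25
Minimum at tier 2: $2,281,489.25

$2,281,489.25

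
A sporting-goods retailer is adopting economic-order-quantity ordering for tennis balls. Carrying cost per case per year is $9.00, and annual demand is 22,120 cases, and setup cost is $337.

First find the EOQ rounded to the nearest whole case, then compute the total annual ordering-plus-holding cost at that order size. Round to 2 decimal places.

$11,583.61

EOQ = √(2DS/H) = √(2 × 22,120 × 337 / 9)
    = √(1,656,542.22) ≈ 1,287.07 → Q = 1,287 cases
Ordering: D/Q × S = 22,120/1,287 × $337 = $5,792.11
Holding:  Q/2 × H = 1,287/2 × $9 = $5,791.50
Total = $5,792.11 + $5,791.50 = $11,583.61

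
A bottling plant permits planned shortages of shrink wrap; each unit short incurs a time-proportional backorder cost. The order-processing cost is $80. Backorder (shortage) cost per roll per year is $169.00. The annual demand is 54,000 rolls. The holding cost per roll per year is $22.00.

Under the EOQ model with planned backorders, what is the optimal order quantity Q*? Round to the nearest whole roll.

Basic EOQ = √(2·54,000·80/22) = 626.680
Backorder adjustment √((H+b)/b) = √((22+169)/169) = 1.0631
Q* = 626.680 × 1.0631 ≈ 666.22

666 rolls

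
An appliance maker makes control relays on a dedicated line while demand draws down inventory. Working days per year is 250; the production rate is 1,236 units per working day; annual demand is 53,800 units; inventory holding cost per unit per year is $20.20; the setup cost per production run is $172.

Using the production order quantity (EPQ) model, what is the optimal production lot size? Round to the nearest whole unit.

1,053 units

d = 53,800/250 = 215.2000 units/day;  effective holding cost H(1 − d/p) = 20.2·(1 − 215.2000/1236) = 16.68298
Q* = √(2DS / H_eff) = √(2·53,800·172 / 16.68298) ≈ 1,053.26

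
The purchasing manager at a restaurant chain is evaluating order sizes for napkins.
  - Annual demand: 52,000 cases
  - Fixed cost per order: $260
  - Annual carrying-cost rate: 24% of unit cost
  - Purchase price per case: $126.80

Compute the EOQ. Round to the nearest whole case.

Holding cost per case per year: H = 24% × $126.8 = $30.4320
EOQ = √(2DS/H) = √(2 × 52,000 × 260 / 30.432)
    = √(888,538.38) ≈ 942.62

943 cases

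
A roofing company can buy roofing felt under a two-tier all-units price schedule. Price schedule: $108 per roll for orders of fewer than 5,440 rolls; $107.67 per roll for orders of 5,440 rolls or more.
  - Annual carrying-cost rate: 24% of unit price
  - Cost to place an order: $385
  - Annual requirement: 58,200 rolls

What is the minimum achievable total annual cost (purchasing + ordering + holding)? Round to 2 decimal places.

H₁ = 24%×$108 = $25.9200;  H₂ = 24%×$107.67 = $25.8408
EOQ₁ = √(2×58,200×385/25.9200) = 1,314.89  (< 5,440, feasible at tier 1)
EOQ₂ = √(2×58,200×385/25.8408) = 1,316.90  (< 5,440 → use Q = 5,440 at tier-2 price)
TC(tier 1 (EOQ₁), Q≈1,314.9) = $6,319,681.94
TC(tier 2, Q≈5,440.0) = $6,340,799.91
Minimum at tier 1 (EOQ₁): $6,319,681.94

$6,319,681.94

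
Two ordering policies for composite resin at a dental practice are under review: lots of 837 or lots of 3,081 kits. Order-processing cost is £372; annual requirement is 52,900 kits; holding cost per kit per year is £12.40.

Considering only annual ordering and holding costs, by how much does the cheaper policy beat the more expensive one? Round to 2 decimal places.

For each Q, cost = (D/Q)·S + (Q/2)·H.
TC(837) = (52,900/837)×372 + (837/2)×12.4 = £28,700.51
TC(3,081) = (52,900/3,081)×372 + (3,081/2)×12.4 = £25,489.35
Cheaper: Q = 3,081.  Difference = £3,211.16

£3,211.16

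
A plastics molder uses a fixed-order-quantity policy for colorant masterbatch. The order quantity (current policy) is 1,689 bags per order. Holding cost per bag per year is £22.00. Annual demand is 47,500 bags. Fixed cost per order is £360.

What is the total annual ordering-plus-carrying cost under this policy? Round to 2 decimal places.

£28,703.33

Orders/yr = 47,500/1,689 = 28.123; ordering cost = 28.123 × £360 = £10,124.33
Average inventory = 1,689/2 = 844.5; holding cost = 844.5 × £22 = £18,579.00
Total = £10,124.33 + £18,579.00 = £28,703.33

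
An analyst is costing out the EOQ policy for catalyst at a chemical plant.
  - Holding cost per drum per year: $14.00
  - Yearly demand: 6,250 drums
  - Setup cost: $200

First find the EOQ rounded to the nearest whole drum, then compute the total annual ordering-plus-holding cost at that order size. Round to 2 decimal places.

Optimal lot size Q* = (2 × 6,250 × $200 / $14)^½ ≈ 422.58 → Q = 423 drums
Orders/yr = 6,250/423 = 14.775; ordering cost = 14.775 × $200 = $2,955.08
Average inventory = 423/2 = 211.5; holding cost = 211.5 × $14 = $2,961.00
Total = $2,955.08 + $2,961.00 = $5,916.08

$5,916.08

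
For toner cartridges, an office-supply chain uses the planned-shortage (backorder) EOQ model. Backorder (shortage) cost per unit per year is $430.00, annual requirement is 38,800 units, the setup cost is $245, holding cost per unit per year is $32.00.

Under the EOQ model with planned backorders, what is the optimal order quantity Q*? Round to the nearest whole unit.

Basic EOQ = √(2·38,800·245/32) = 770.795
Backorder adjustment √((H+b)/b) = √((32+430)/430) = 1.0365
Q* = 770.795 × 1.0365 ≈ 798.96

799 units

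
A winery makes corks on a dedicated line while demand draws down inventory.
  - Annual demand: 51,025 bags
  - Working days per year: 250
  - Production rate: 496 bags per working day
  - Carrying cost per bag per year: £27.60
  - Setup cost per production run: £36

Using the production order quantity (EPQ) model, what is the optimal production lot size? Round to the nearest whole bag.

476 bags

Daily demand d = 51,025/250 = 204.100; p = 496; 1 − d/p = 0.58851
EPQ = √(2DS / (H(1 − d/p)))
    = √(2 × 51,025 × 36 / (27.6 × 0.58851)) ≈ 475.58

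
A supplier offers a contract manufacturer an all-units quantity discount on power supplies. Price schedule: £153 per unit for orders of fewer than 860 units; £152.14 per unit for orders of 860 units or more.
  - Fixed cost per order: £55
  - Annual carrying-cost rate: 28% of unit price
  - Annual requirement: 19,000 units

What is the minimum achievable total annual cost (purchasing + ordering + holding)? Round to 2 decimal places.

H₁ = 28%×£153 = £42.8400;  H₂ = 28%×£152.14 = £42.5992
EOQ₁ = √(2×19,000×55/42.8400) = 220.88  (< 860, feasible at tier 1)
EOQ₂ = √(2×19,000×55/42.5992) = 221.50  (< 860 → use Q = 860 at tier-2 price)
TC(tier 1 (EOQ₁), Q≈220.9) = £2,916,462.33
TC(tier 2, Q≈860.0) = £2,910,192.77
Minimum at tier 2: £2,910,192.77

£2,910,192.77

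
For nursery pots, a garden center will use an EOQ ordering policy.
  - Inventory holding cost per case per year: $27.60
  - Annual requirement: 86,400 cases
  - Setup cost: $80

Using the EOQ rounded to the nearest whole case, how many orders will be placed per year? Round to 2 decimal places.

EOQ = √(2DS/H) = √(2 × 86,400 × 80 / 27.6)
    = √(500,869.57) ≈ 707.72 → Q = 708
N = D/Q = 86,400/708 ≈ 122.034 orders/yr

122.03 orders per year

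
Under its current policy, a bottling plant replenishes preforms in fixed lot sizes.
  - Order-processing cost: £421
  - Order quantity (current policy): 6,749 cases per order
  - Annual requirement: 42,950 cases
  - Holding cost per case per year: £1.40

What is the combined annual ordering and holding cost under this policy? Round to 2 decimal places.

£7,403.50

Annual ordering cost = (D/Q)·S = (42,950/6,749) × 421 = £2,679.20
Annual holding cost  = (Q/2)·H = (6,749/2) × 1.4 = £4,724.30
Total = £2,679.20 + £4,724.30 = £7,403.50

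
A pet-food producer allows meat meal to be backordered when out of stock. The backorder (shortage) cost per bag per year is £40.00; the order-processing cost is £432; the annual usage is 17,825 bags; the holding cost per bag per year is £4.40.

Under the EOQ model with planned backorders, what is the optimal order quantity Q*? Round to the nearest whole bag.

1,971 bags

Q* = √(2DS/H) · √((H + b)/b)
   = √(2 × 17,825 × 432 / 4.4) · √((4.4 + 40) / 40)
   = 1,870.877 × 1.0536 ≈ 1,971.09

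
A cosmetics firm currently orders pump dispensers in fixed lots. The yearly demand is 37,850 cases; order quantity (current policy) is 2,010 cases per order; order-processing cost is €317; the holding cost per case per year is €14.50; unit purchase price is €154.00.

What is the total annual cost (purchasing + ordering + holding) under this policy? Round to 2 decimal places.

€5,849,441.88

Ordering: D/Q × S = 37,850/2,010 × €317 = €5,969.38
Holding:  Q/2 × H = 2,010/2 × €14.5 = €14,572.50
Purchase cost = D·C = 37,850 × 154 = €5,828,900.00
Total = €5,969.38 + €14,572.50 + €5,828,900.00 = €5,849,441.88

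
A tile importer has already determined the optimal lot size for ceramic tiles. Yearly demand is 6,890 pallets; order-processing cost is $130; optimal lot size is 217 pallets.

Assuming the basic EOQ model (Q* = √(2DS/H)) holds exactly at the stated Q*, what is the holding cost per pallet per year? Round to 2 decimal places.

$38.04

Since Q* = (2DS/H)^½, squaring gives Q*²·H = 2DS.
H = 2DS / Q² = 2 × 6,890 × 130 / 217² = 38.0429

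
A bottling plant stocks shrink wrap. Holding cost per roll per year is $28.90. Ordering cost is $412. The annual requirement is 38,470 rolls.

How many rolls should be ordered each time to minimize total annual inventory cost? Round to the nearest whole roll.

1,047 rolls

2DS/H = 2·38,470·412/28.9 = 1,096,860.90
EOQ = √1,096,860.90 ≈ 1,047.31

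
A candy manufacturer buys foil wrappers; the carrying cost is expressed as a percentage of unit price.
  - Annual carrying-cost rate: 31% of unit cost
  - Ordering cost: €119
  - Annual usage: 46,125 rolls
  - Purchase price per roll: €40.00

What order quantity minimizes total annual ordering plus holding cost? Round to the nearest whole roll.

941 rolls

Holding cost per roll per year: H = 31% × €40 = €12.4000
EOQ = √(2DS/H) = √(2 × 46,125 × 119 / 12.4)
    = √(885,302.42) ≈ 940.91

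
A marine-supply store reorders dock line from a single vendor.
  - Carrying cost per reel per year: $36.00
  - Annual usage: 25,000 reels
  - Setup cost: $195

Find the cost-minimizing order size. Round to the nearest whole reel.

520 reels

EOQ = √(2DS/H) = √(2 × 25,000 × 195 / 36)
    = √(270,833.33) ≈ 520.42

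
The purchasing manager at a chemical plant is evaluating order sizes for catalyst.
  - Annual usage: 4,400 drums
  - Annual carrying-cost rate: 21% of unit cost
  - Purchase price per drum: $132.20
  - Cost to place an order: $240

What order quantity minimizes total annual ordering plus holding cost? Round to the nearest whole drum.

Carrying cost H = $132.2 × 21% = $27.7620/drum/yr
2DS/H = 2·4,400·240/27.762 = 76,075.21
EOQ = √76,075.21 ≈ 275.82

276 drums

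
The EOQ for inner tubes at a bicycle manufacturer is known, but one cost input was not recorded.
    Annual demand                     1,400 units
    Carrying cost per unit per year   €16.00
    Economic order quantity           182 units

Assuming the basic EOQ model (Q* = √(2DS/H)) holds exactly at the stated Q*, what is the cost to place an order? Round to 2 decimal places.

EOQ relation: Q² = 2DS/H, so rearrange for the unknown.
S = Q²H / (2D) = 182² × 16 / (2 × 1,400) = 189.2800

€189.28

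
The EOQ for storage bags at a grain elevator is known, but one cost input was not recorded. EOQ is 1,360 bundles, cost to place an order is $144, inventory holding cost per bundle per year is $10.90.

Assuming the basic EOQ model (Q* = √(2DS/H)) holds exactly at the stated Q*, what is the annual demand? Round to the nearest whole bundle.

70,002 bundles per year

Since Q* = (2DS/H)^½, squaring gives Q*²·H = 2DS.
D = Q²H / (2S) = 1,360² × 10.9 / (2 × 144) = 70,002.22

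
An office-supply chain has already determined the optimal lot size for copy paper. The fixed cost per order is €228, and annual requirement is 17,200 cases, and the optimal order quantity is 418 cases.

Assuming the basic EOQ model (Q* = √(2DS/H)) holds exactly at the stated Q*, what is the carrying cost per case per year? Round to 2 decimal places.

€44.89

Since Q* = (2DS/H)^½, squaring gives Q*²·H = 2DS.
H = 2DS / Q² = 2 × 17,200 × 228 / 418² = 44.8891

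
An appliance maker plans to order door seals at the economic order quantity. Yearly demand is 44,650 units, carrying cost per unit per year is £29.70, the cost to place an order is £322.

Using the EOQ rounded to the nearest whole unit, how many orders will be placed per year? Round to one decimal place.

Q* = √(2·D·S / H) = √(2·44,650·322 / 29.7) = √968,168.4 ≈ 983.96 → Q = 984
Orders per year = D/Q = 44,650 / 984 = 45.376

45.4 orders per year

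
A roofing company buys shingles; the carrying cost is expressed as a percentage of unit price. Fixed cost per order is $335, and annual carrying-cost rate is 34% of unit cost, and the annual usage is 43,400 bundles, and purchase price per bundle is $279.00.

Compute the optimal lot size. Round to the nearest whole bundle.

554 bundles

H = i·C = 0.34 × $279 = $94.8600 per bundle-year
EOQ = √(2DS/H) = √(2 × 43,400 × 335 / 94.86)
    = √(306,535.95) ≈ 553.66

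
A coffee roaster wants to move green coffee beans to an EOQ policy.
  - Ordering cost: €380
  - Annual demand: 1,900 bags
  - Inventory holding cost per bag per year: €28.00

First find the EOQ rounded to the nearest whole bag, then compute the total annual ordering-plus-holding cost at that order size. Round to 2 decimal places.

€6,358.62

Optimal lot size Q* = (2 × 1,900 × €380 / €28)^½ ≈ 227.09 → Q = 227 bags
Ordering: D/Q × S = 1,900/227 × €380 = €3,180.62
Holding:  Q/2 × H = 227/2 × €28 = €3,178.00
Total = €3,180.62 + €3,178.00 = €6,358.62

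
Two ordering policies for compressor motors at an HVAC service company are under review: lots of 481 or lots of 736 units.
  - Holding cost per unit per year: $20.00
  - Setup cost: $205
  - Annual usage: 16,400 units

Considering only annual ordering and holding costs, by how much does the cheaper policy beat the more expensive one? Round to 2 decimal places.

Annual cost at Q: ordering D·S/Q plus holding Q·H/2.
TC(481) = (16,400/481)×205 + (481/2)×20 = $11,799.60
TC(736) = (16,400/736)×205 + (736/2)×20 = $11,927.93
|ΔTC| = |$11,799.60 − $11,927.93| = $128.33

$128.33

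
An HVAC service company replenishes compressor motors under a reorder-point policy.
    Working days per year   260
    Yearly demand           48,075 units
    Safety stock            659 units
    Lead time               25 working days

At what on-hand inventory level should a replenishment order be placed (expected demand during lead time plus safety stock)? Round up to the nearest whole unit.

Daily demand d = 48,075 / 260 = 184.904 units/day
Demand during lead time = 184.904 × 25 = 4,622.60
Reorder point = 4,622.60 + 659 = 5,281.60 → round up

5,282 units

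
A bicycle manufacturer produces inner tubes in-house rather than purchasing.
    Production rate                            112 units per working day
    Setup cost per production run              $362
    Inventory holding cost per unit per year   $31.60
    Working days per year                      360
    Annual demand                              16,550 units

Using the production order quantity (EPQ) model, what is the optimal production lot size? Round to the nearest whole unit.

d = 16,550/360 = 45.9722 units/day;  effective holding cost H(1 − d/p) = 31.6·(1 − 45.9722/112) = 18.62927
Q* = √(2DS / H_eff) = √(2·16,550·362 / 18.62927) ≈ 801.99

802 units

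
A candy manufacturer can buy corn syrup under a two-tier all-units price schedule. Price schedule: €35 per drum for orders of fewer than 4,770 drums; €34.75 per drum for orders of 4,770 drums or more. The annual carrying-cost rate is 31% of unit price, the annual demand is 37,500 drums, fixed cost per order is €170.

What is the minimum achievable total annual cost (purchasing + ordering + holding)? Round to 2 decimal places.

H₁ = 31%×€35 = €10.8500;  H₂ = 31%×€34.75 = €10.7725
EOQ₁ = √(2×37,500×170/10.8500) = 1,084.03  (< 4,770, feasible at tier 1)
EOQ₂ = √(2×37,500×170/10.7725) = 1,087.92  (< 4,770 → use Q = 4,770 at tier-2 price)
TC(tier 1 (EOQ₁), Q≈1,084.0) = €1,324,261.70
TC(tier 2, Q≈4,770.0) = €1,330,153.89
Minimum at tier 1 (EOQ₁): €1,324,261.70

€1,324,261.70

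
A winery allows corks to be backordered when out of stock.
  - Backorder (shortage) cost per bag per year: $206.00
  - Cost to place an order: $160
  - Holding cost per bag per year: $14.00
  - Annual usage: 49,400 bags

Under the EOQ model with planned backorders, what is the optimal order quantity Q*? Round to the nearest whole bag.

Q* = √(2DS/H) · √((H + b)/b)
   = √(2 × 49,400 × 160 / 14) · √((14 + 206) / 206)
   = 1,062.611 × 1.0334 ≈ 1,098.13

1,098 bags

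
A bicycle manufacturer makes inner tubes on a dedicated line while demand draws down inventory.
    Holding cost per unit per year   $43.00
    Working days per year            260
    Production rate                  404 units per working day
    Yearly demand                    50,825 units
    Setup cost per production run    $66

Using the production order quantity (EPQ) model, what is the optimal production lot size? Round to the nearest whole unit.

550 units

Daily demand d = 50,825/260 = 195.481; p = 404; 1 − d/p = 0.51614
EPQ = √(2DS / (H(1 − d/p)))
    = √(2 × 50,825 × 66 / (43 × 0.51614)) ≈ 549.81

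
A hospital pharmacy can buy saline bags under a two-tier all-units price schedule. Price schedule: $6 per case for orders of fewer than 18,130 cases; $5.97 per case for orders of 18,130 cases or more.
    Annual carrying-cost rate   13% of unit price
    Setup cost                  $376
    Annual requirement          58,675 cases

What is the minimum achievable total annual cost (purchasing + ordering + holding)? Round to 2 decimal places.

$357,916.55

H₁ = 13%×$6 = $0.7800;  H₂ = 13%×$5.97 = $0.7761
EOQ₁ = √(2×58,675×376/0.7800) = 7,521.22  (< 18,130, feasible at tier 1)
EOQ₂ = √(2×58,675×376/0.7761) = 7,540.09  (< 18,130 → use Q = 18,130 at tier-2 price)
TC(tier 1 (EOQ₁), Q≈7,521.2) = $357,916.55
TC(tier 2, Q≈18,130.0) = $358,541.96
Minimum at tier 1 (EOQ₁): $357,916.55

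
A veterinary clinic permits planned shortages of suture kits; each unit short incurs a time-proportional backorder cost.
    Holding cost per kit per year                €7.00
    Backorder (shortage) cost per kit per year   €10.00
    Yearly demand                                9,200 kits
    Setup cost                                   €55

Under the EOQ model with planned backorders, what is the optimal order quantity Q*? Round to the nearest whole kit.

496 kits

Basic EOQ = √(2·9,200·55/7) = 380.225
Backorder adjustment √((H+b)/b) = √((7+10)/10) = 1.3038
Q* = 380.225 × 1.3038 ≈ 495.75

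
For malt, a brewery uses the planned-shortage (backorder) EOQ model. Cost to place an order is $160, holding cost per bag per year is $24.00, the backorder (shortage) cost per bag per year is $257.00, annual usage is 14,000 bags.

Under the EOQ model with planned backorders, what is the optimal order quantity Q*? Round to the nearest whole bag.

452 bags

Basic EOQ = √(2·14,000·160/24) = 432.049
Backorder adjustment √((H+b)/b) = √((24+257)/257) = 1.0457
Q* = 432.049 × 1.0457 ≈ 451.77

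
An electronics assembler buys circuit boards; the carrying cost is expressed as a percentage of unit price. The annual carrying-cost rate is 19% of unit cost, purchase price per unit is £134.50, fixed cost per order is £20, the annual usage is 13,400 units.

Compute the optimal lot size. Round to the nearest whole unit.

Carrying cost H = £134.5 × 19% = £25.5550/unit/yr
EOQ = √(2DS/H) = √(2 × 13,400 × 20 / 25.555)
    = √(20,974.37) ≈ 144.83

145 units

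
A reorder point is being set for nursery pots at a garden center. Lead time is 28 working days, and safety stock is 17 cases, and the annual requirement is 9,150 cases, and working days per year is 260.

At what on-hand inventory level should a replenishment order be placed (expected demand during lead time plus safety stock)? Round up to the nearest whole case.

1,003 cases

Daily demand d = 9,150 / 260 = 35.192 cases/day
Demand during lead time = 35.192 × 28 = 985.38
Reorder point = 985.38 + 17 = 1,002.38 → round up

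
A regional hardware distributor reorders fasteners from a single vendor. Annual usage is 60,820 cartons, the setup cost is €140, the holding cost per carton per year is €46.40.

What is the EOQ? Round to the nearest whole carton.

606 cartons

2DS/H = 2·60,820·140/46.4 = 367,017.24
EOQ = √367,017.24 ≈ 605.82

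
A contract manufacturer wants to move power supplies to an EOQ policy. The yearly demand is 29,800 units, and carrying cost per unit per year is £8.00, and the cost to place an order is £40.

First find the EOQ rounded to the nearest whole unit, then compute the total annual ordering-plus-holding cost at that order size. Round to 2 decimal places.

EOQ = √(2DS/H) = √(2 × 29,800 × 40 / 8)
    = √(298,000.00) ≈ 545.89 → Q = 546 units
Orders/yr = 29,800/546 = 54.579; ordering cost = 54.579 × £40 = £2,183.15
Average inventory = 546/2 = 273; holding cost = 273 × £8 = £2,184.00
Total = £2,183.15 + £2,184.00 = £4,367.15

£4,367.15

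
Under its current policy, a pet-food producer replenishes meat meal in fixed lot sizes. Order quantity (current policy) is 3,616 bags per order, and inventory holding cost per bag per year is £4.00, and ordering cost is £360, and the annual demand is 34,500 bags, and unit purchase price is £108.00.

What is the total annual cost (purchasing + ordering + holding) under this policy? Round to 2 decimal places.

£3,736,666.73

Annual ordering cost = (D/Q)·S = (34,500/3,616) × 360 = £3,434.73
Annual holding cost  = (Q/2)·H = (3,616/2) × 4 = £7,232.00
Purchase cost = D·C = 34,500 × 108 = £3,726,000.00
Total = £3,434.73 + £7,232.00 + £3,726,000.00 = £3,736,666.73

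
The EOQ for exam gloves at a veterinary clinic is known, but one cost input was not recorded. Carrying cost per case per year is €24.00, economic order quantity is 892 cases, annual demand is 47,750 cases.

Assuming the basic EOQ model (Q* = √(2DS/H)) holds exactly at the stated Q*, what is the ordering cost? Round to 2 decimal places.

From Q* = √(2DS/H) ⇒ Q*² = 2DS/H.
S = Q²H / (2D) = 892² × 24 / (2 × 47,750) = 199.9574

€199.96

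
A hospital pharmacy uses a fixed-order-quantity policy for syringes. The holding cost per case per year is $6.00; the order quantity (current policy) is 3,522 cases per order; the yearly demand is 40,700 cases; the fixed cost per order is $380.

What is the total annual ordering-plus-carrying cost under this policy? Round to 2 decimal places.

Ordering: D/Q × S = 40,700/3,522 × $380 = $4,391.25
Holding:  Q/2 × H = 3,522/2 × $6 = $10,566.00
Total = $4,391.25 + $10,566.00 = $14,957.25

$14,957.25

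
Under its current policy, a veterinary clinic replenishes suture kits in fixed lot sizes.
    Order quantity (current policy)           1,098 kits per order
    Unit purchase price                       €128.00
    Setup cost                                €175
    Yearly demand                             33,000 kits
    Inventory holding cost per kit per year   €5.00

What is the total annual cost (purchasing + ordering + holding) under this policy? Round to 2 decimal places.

€4,232,004.56

Orders/yr = 33,000/1,098 = 30.055; ordering cost = 30.055 × €175 = €5,259.56
Average inventory = 1,098/2 = 549; holding cost = 549 × €5 = €2,745.00
Purchase cost = D·C = 33,000 × 128 = €4,224,000.00
Total = €5,259.56 + €2,745.00 + €4,224,000.00 = €4,232,004.56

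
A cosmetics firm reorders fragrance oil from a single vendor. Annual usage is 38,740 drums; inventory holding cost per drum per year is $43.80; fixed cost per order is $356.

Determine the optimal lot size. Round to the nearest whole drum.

Optimal lot size Q* = (2 × 38,740 × $356 / $43.8)^½ ≈ 793.57

794 drums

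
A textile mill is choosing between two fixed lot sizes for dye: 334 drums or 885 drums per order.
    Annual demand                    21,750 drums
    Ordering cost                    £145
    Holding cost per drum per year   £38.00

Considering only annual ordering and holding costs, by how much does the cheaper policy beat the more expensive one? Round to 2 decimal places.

£4,590.19

For each Q, cost = (D/Q)·S + (Q/2)·H.
TC(334) = (21,750/334)×145 + (334/2)×38 = £15,788.37
TC(885) = (21,750/885)×145 + (885/2)×38 = £20,378.56
Cheaper: Q = 334.  Difference = £4,590.19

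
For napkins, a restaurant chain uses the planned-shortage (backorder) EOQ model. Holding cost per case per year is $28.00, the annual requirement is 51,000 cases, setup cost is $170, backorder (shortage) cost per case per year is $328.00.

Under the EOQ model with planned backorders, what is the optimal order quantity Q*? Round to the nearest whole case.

820 cases

Q* = √(2DS/H) · √((H + b)/b)
   = √(2 × 51,000 × 170 / 28) · √((28 + 328) / 328)
   = 786.947 × 1.0418 ≈ 819.85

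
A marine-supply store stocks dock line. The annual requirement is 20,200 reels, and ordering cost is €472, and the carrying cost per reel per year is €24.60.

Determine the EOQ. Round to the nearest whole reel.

880 reels

Q* = √(2·D·S / H) = √(2·20,200·472 / 24.6) = √775,154.5 ≈ 880.43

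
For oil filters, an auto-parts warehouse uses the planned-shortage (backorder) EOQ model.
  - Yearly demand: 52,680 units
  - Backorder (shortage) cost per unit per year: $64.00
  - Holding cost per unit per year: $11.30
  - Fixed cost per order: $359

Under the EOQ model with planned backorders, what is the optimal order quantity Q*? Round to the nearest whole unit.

1,985 units

Basic EOQ = √(2·52,680·359/11.3) = 1,829.557
Backorder adjustment √((H+b)/b) = √((11.3+64)/64) = 1.0847
Q* = 1,829.557 × 1.0847 ≈ 1,984.51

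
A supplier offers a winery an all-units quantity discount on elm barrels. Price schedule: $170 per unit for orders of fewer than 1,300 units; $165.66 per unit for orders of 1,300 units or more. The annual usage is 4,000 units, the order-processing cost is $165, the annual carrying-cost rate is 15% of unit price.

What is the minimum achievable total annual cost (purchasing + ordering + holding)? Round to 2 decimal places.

H₁ = 15%×$170 = $25.5000;  H₂ = 15%×$165.66 = $24.8490
EOQ₁ = √(2×4,000×165/25.5000) = 227.52  (< 1,300, feasible at tier 1)
EOQ₂ = √(2×4,000×165/24.8490) = 230.48  (< 1,300 → use Q = 1,300 at tier-2 price)
TC(tier 1 (EOQ₁), Q≈227.5) = $685,801.72
TC(tier 2, Q≈1,300.0) = $679,299.54
Minimum at tier 2: $679,299.54

$679,299.54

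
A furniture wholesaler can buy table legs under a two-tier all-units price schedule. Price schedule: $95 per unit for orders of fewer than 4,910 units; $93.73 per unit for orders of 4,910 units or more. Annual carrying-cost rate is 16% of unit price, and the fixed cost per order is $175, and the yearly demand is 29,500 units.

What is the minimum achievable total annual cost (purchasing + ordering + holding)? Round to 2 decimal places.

H₁ = 16%×$95 = $15.2000;  H₂ = 16%×$93.73 = $14.9968
EOQ₁ = √(2×29,500×175/15.2000) = 824.18  (< 4,910, feasible at tier 1)
EOQ₂ = √(2×29,500×175/14.9968) = 829.75  (< 4,910 → use Q = 4,910 at tier-2 price)
TC(tier 1 (EOQ₁), Q≈824.2) = $2,815,027.57
TC(tier 2, Q≈4,910.0) = $2,802,903.57
Minimum at tier 2: $2,802,903.57

$2,802,903.57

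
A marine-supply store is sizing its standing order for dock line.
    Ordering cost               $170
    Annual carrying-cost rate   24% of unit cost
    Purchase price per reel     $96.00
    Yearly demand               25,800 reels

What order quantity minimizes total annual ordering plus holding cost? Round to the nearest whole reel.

617 reels

Carrying cost H = $96 × 24% = $23.0400/reel/yr
Q* = √(2·D·S / H) = √(2·25,800·170 / 23.04) = √380,729.2 ≈ 617.03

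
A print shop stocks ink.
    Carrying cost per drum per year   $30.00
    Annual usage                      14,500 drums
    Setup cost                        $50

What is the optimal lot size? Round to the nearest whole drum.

220 drums

Optimal lot size Q* = (2 × 14,500 × $50 / $30)^½ ≈ 219.85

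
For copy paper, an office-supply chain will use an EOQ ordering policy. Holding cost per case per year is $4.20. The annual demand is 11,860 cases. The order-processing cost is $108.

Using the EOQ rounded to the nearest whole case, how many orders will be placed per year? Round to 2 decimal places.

15.19 orders per year

2DS/H = 2·11,860·108/4.2 = 609,942.86
EOQ = √609,942.86 ≈ 780.99 → Q = 781
N = D/Q = 11,860/781 ≈ 15.186 orders/yr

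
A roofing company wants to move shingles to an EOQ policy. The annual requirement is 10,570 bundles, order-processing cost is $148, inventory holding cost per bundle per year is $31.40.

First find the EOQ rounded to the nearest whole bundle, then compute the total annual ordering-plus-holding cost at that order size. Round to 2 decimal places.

EOQ = √(2DS/H) = √(2 × 10,570 × 148 / 31.4)
    = √(99,640.76) ≈ 315.66 → Q = 316 bundles
Orders/yr = 10,570/316 = 33.449; ordering cost = 33.449 × $148 = $4,950.51
Average inventory = 316/2 = 158; holding cost = 158 × $31.4 = $4,961.20
Total = $4,950.51 + $4,961.20 = $9,911.71

$9,911.71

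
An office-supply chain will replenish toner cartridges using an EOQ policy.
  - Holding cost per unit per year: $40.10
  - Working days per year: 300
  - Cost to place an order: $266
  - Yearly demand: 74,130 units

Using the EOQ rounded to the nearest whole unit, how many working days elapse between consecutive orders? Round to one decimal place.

4.0 days

2DS/H = 2·74,130·266/40.1 = 983,470.32
EOQ = √983,470.32 ≈ 991.70 → Q = 992 units
T = Q/D × 300 days = 992/74,130 × 300 = 4.015 days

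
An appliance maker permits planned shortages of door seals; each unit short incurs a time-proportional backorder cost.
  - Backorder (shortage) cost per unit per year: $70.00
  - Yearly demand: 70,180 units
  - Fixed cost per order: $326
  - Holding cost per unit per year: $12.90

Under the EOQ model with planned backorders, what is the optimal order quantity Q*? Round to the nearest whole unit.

2,050 units

Basic EOQ = √(2·70,180·326/12.9) = 1,883.370
Backorder adjustment √((H+b)/b) = √((12.9+70)/70) = 1.0882
Q* = 1,883.370 × 1.0882 ≈ 2,049.58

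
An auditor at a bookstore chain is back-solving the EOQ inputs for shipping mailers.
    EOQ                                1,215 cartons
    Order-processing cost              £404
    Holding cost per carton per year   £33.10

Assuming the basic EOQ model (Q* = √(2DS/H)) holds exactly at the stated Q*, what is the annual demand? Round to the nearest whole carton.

60,474 cartons per year

From Q* = √(2DS/H) ⇒ Q*² = 2DS/H.
D = Q²H / (2S) = 1,215² × 33.1 / (2 × 404) = 60,474.07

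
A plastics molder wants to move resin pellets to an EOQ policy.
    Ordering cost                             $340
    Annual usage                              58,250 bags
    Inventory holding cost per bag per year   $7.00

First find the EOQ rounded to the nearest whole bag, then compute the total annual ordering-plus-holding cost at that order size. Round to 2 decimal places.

$16,651.43

2DS/H = 2·58,250·340/7 = 5,658,571.43
EOQ = √5,658,571.43 ≈ 2,378.78 → Q = 2,379 bags
Annual ordering cost = (D/Q)·S = (58,250/2,379) × 340 = $8,324.93
Annual holding cost  = (Q/2)·H = (2,379/2) × 7 = $8,326.50
Total = $8,324.93 + $8,326.50 = $16,651.43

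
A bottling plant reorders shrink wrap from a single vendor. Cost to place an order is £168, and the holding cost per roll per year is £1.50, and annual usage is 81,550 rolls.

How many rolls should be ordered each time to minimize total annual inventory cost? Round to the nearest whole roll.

4,274 rolls

Optimal lot size Q* = (2 × 81,550 × £168 / £1.5)^½ ≈ 4,274.01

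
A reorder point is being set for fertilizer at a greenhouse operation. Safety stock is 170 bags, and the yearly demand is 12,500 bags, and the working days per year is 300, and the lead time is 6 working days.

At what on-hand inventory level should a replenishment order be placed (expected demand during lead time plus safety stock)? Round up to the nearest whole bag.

Daily demand d = 12,500 / 300 = 41.667 bags/day
Demand during lead time = 41.667 × 6 = 250.00
Reorder point = 250.00 + 170 = 420.00 → round up

420 bags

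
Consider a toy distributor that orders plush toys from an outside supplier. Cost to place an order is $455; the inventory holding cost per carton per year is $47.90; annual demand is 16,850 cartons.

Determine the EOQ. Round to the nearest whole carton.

566 cartons

EOQ = √(2DS/H) = √(2 × 16,850 × 455 / 47.9)
    = √(320,114.82) ≈ 565.79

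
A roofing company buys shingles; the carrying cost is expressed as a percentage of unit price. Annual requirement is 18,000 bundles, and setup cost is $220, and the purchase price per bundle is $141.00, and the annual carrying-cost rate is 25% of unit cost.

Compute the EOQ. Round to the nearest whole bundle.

H = i·C = 0.25 × $141 = $35.2500 per bundle-year
2DS/H = 2·18,000·220/35.25 = 224,680.85
EOQ = √224,680.85 ≈ 474.01

474 bundles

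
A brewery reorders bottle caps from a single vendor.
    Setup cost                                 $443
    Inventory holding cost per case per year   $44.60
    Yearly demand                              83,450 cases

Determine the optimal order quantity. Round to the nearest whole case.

Optimal lot size Q* = (2 × 83,450 × $443 / $44.6)^½ ≈ 1,287.55

1,288 cases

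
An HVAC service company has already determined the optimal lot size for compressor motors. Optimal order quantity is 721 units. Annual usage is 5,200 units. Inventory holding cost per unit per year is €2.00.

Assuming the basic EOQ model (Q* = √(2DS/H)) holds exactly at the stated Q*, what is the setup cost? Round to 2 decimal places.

€99.97

From Q* = √(2DS/H) ⇒ Q*² = 2DS/H.
S = Q²H / (2D) = 721² × 2 / (2 × 5,200) = 99.9694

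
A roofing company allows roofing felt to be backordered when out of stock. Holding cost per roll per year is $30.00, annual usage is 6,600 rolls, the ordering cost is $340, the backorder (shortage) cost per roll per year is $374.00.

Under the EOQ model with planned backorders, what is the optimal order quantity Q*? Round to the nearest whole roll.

Q* = √(2DS/H) · √((H + b)/b)
   = √(2 × 6,600 × 340 / 30) · √((30 + 374) / 374)
   = 386.782 × 1.0393 ≈ 402.00

402 rolls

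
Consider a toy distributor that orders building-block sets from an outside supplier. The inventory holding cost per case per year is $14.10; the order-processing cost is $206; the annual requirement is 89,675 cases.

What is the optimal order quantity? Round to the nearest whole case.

Optimal lot size Q* = (2 × 89,675 × $206 / $14.1)^½ ≈ 1,618.73

1,619 cases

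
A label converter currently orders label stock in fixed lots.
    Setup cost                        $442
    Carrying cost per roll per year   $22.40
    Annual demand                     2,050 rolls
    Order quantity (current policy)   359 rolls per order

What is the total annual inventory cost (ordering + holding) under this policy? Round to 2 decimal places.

$6,544.76

Orders/yr = 2,050/359 = 5.710; ordering cost = 5.710 × $442 = $2,523.96
Average inventory = 359/2 = 179.5; holding cost = 179.5 × $22.4 = $4,020.80
Total = $2,523.96 + $4,020.80 = $6,544.76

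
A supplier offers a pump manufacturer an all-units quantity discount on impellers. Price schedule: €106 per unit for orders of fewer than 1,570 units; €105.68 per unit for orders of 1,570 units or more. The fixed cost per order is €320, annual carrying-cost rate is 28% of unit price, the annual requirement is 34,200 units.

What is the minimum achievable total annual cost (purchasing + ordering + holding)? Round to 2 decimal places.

€3,644,455.16

H₁ = 28%×€106 = €29.6800;  H₂ = 28%×€105.68 = €29.5904
EOQ₁ = √(2×34,200×320/29.6800) = 858.76  (< 1,570, feasible at tier 1)
EOQ₂ = √(2×34,200×320/29.5904) = 860.06  (< 1,570 → use Q = 1,570 at tier-2 price)
TC(tier 1 (EOQ₁), Q≈858.8) = €3,650,687.95
TC(tier 2, Q≈1,570.0) = €3,644,455.16
Minimum at tier 2: €3,644,455.16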